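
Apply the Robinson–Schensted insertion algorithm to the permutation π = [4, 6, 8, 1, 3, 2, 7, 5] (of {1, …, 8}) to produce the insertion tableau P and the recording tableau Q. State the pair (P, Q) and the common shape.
P = [1, 2, 5] / [3, 6, 7] / [4, 8];  Q = [1, 2, 3] / [4, 5, 7] / [6, 8];  common shape = (3, 3, 2)

Row-insert the values π_1, π_2, … into P one at a time, bumping the leftmost entry strictly greater than the inserted value down to the next row. The recording tableau Q records, in position (i, j), the step at which that cell was added to P.
  Insert 4 (step 1): P = [4];  Q = [1]
  Insert 6 (step 2): P = [4, 6];  Q = [1, 2]
  Insert 8 (step 3): P = [4, 6, 8];  Q = [1, 2, 3]
  Insert 1 (step 4): P = [1, 6, 8] / [4];  Q = [1, 2, 3] / [4]
  Insert 3 (step 5): P = [1, 3, 8] / [4, 6];  Q = [1, 2, 3] / [4, 5]
  Insert 2 (step 6): P = [1, 2, 8] / [3, 6] / [4];  Q = [1, 2, 3] / [4, 5] / [6]
  Insert 7 (step 7): P = [1, 2, 7] / [3, 6, 8] / [4];  Q = [1, 2, 3] / [4, 5, 7] / [6]
  Insert 5 (step 8): P = [1, 2, 5] / [3, 6, 7] / [4, 8];  Q = [1, 2, 3] / [4, 5, 7] / [6, 8]
Final shape: (3, 3, 2).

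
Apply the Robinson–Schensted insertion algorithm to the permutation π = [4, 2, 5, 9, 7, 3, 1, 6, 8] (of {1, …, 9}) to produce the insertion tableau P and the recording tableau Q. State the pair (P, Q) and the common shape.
P = [1, 3, 6, 8] / [2, 5, 7] / [4] / [9];  Q = [1, 3, 4, 9] / [2, 5, 8] / [6] / [7];  common shape = (4, 3, 1, 1)

Row-insert the values π_1, π_2, … into P one at a time, bumping the leftmost entry strictly greater than the inserted value down to the next row. The recording tableau Q records, in position (i, j), the step at which that cell was added to P.
  Insert 4 (step 1): P = [4];  Q = [1]
  Insert 2 (step 2): P = [2] / [4];  Q = [1] / [2]
  Insert 5 (step 3): P = [2, 5] / [4];  Q = [1, 3] / [2]
  Insert 9 (step 4): P = [2, 5, 9] / [4];  Q = [1, 3, 4] / [2]
  Insert 7 (step 5): P = [2, 5, 7] / [4, 9];  Q = [1, 3, 4] / [2, 5]
  Insert 3 (step 6): P = [2, 3, 7] / [4, 5] / [9];  Q = [1, 3, 4] / [2, 5] / [6]
  Insert 1 (step 7): P = [1, 3, 7] / [2, 5] / [4] / [9];  Q = [1, 3, 4] / [2, 5] / [6] / [7]
  Insert 6 (step 8): P = [1, 3, 6] / [2, 5, 7] / [4] / [9];  Q = [1, 3, 4] / [2, 5, 8] / [6] / [7]
  Insert 8 (step 9): P = [1, 3, 6, 8] / [2, 5, 7] / [4] / [9];  Q = [1, 3, 4, 9] / [2, 5, 8] / [6] / [7]
Final shape: (4, 3, 1, 1).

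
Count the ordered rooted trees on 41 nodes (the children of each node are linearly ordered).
C_40 = 2622127042276492108820

These ordered rooted trees are counted by the Catalan number C_n = (1/(n + 1)) · C(2n, n). For n = 40: C_40 = (1/41) · C(80, 40) = 107507208733336176461620/41 = 2622127042276492108820.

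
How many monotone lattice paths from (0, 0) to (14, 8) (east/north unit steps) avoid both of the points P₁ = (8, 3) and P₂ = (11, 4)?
Number of paths = 218865

Inclusion–exclusion. Total paths: C(22, 14) = 319770. Through P₁: C(11, 8)·C(11, 6) = 76230. Through P₂: C(15, 11)·C(7, 3) = 47775. Since P₁ is strictly southwest of P₂, a monotone path through both must visit P₁ then P₂; paths through both = C(11, 8)·C(4, 3)·C(7, 3) = 23100. Avoid both = 319770 − 76230 − 47775 + 23100 = 218865.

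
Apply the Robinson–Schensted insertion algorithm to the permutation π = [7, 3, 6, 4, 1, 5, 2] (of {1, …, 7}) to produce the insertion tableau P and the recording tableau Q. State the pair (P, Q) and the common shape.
P = [1, 2, 5] / [3, 4] / [6] / [7];  Q = [1, 3, 6] / [2, 7] / [4] / [5];  common shape = (3, 2, 1, 1)

Row-insert the values π_1, π_2, … into P one at a time, bumping the leftmost entry strictly greater than the inserted value down to the next row. The recording tableau Q records, in position (i, j), the step at which that cell was added to P.
  Insert 7 (step 1): P = [7];  Q = [1]
  Insert 3 (step 2): P = [3] / [7];  Q = [1] / [2]
  Insert 6 (step 3): P = [3, 6] / [7];  Q = [1, 3] / [2]
  Insert 4 (step 4): P = [3, 4] / [6] / [7];  Q = [1, 3] / [2] / [4]
  Insert 1 (step 5): P = [1, 4] / [3] / [6] / [7];  Q = [1, 3] / [2] / [4] / [5]
  Insert 5 (step 6): P = [1, 4, 5] / [3] / [6] / [7];  Q = [1, 3, 6] / [2] / [4] / [5]
  Insert 2 (step 7): P = [1, 2, 5] / [3, 4] / [6] / [7];  Q = [1, 3, 6] / [2, 7] / [4] / [5]
Final shape: (3, 2, 1, 1).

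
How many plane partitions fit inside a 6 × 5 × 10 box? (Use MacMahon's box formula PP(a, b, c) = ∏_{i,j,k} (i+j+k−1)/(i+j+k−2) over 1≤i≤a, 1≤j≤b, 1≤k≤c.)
PP(6, 5, 10) = 559611782036736

Evaluate the triple product over i = 1..6, j = 1..5, k = 1..10. The factors are (2/1) · (3/2) · (4/3) · (5/4) · (6/5) · (7/6) · (8/7) · (9/8) · … (300 factors total). The numerators and denominators telescope so the product is an integer; carrying out the multiplication exactly gives PP(6, 5, 10) = 559611782036736.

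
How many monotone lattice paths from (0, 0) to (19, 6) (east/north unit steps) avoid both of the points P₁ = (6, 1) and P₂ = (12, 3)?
Number of paths = 86044

Inclusion–exclusion. Total paths: C(25, 19) = 177100. Through P₁: C(7, 6)·C(18, 13) = 59976. Through P₂: C(15, 12)·C(10, 7) = 54600. Since P₁ is strictly southwest of P₂, a monotone path through both must visit P₁ then P₂; paths through both = C(7, 6)·C(8, 6)·C(10, 7) = 23520. Avoid both = 177100 − 59976 − 54600 + 23520 = 86044.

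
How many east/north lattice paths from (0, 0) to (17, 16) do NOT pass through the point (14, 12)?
Number of paths = 828783610

Total paths from (0, 0) to (17, 16): C(33, 17) = 1166803110. Paths through (14, 12): (paths (0, 0) → (14, 12)) × (paths (14, 12) → (17, 16)) = C(26, 14) · C(7, 3) = 9657700 · 35 = 338019500. Avoidance count = 1166803110 − 338019500 = 828783610.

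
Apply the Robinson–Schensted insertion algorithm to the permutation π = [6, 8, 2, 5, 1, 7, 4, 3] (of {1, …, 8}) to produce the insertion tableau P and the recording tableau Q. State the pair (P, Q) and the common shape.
P = [1, 3, 7] / [2, 4] / [5, 8] / [6];  Q = [1, 2, 6] / [3, 4] / [5, 7] / [8];  common shape = (3, 2, 2, 1)

Row-insert the values π_1, π_2, … into P one at a time, bumping the leftmost entry strictly greater than the inserted value down to the next row. The recording tableau Q records, in position (i, j), the step at which that cell was added to P.
  Insert 6 (step 1): P = [6];  Q = [1]
  Insert 8 (step 2): P = [6, 8];  Q = [1, 2]
  Insert 2 (step 3): P = [2, 8] / [6];  Q = [1, 2] / [3]
  Insert 5 (step 4): P = [2, 5] / [6, 8];  Q = [1, 2] / [3, 4]
  Insert 1 (step 5): P = [1, 5] / [2, 8] / [6];  Q = [1, 2] / [3, 4] / [5]
  Insert 7 (step 6): P = [1, 5, 7] / [2, 8] / [6];  Q = [1, 2, 6] / [3, 4] / [5]
  Insert 4 (step 7): P = [1, 4, 7] / [2, 5] / [6, 8];  Q = [1, 2, 6] / [3, 4] / [5, 7]
  Insert 3 (step 8): P = [1, 3, 7] / [2, 4] / [5, 8] / [6];  Q = [1, 2, 6] / [3, 4] / [5, 7] / [8]
Final shape: (3, 2, 2, 1).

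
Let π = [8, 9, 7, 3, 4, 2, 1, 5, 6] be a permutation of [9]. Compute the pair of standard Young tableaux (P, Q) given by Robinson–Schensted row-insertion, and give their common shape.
P = [1, 4, 5, 6] / [2, 9] / [3] / [7] / [8];  Q = [1, 2, 8, 9] / [3, 5] / [4] / [6] / [7];  common shape = (4, 2, 1, 1, 1)

Row-insert the values π_1, π_2, … into P one at a time, bumping the leftmost entry strictly greater than the inserted value down to the next row. The recording tableau Q records, in position (i, j), the step at which that cell was added to P.
  Insert 8 (step 1): P = [8];  Q = [1]
  Insert 9 (step 2): P = [8, 9];  Q = [1, 2]
  Insert 7 (step 3): P = [7, 9] / [8];  Q = [1, 2] / [3]
  Insert 3 (step 4): P = [3, 9] / [7] / [8];  Q = [1, 2] / [3] / [4]
  Insert 4 (step 5): P = [3, 4] / [7, 9] / [8];  Q = [1, 2] / [3, 5] / [4]
  Insert 2 (step 6): P = [2, 4] / [3, 9] / [7] / [8];  Q = [1, 2] / [3, 5] / [4] / [6]
  Insert 1 (step 7): P = [1, 4] / [2, 9] / [3] / [7] / [8];  Q = [1, 2] / [3, 5] / [4] / [6] / [7]
  Insert 5 (step 8): P = [1, 4, 5] / [2, 9] / [3] / [7] / [8];  Q = [1, 2, 8] / [3, 5] / [4] / [6] / [7]
  Insert 6 (step 9): P = [1, 4, 5, 6] / [2, 9] / [3] / [7] / [8];  Q = [1, 2, 8, 9] / [3, 5] / [4] / [6] / [7]
Final shape: (4, 2, 1, 1, 1).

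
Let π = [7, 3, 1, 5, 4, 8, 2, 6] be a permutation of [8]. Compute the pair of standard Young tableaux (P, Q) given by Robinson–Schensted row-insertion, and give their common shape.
P = [1, 2, 6] / [3, 4, 8] / [5] / [7];  Q = [1, 4, 6] / [2, 5, 8] / [3] / [7];  common shape = (3, 3, 1, 1)

Row-insert the values π_1, π_2, … into P one at a time, bumping the leftmost entry strictly greater than the inserted value down to the next row. The recording tableau Q records, in position (i, j), the step at which that cell was added to P.
  Insert 7 (step 1): P = [7];  Q = [1]
  Insert 3 (step 2): P = [3] / [7];  Q = [1] / [2]
  Insert 1 (step 3): P = [1] / [3] / [7];  Q = [1] / [2] / [3]
  Insert 5 (step 4): P = [1, 5] / [3] / [7];  Q = [1, 4] / [2] / [3]
  Insert 4 (step 5): P = [1, 4] / [3, 5] / [7];  Q = [1, 4] / [2, 5] / [3]
  Insert 8 (step 6): P = [1, 4, 8] / [3, 5] / [7];  Q = [1, 4, 6] / [2, 5] / [3]
  Insert 2 (step 7): P = [1, 2, 8] / [3, 4] / [5] / [7];  Q = [1, 4, 6] / [2, 5] / [3] / [7]
  Insert 6 (step 8): P = [1, 2, 6] / [3, 4, 8] / [5] / [7];  Q = [1, 4, 6] / [2, 5, 8] / [3] / [7]
Final shape: (3, 3, 1, 1).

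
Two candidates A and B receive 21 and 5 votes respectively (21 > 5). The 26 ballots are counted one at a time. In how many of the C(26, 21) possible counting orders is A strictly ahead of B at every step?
Strict-lead orderings = 40480

Total orderings of the 26 votes with 21 for A: C(26, 21) = 65780. By the Bertrand ballot formula (Cycle Lemma / reflection principle), the number of orderings in which A is strictly ahead of B throughout is (p − q)/(p + q) · C(p + q, p) = (21 − 5)/(21 + 5) · 65780 = 40480.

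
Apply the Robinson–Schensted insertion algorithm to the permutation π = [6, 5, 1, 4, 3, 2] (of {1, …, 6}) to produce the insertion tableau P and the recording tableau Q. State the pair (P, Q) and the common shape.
P = [1, 2] / [3] / [4] / [5] / [6];  Q = [1, 4] / [2] / [3] / [5] / [6];  common shape = (2, 1, 1, 1, 1)

Row-insert the values π_1, π_2, … into P one at a time, bumping the leftmost entry strictly greater than the inserted value down to the next row. The recording tableau Q records, in position (i, j), the step at which that cell was added to P.
  Insert 6 (step 1): P = [6];  Q = [1]
  Insert 5 (step 2): P = [5] / [6];  Q = [1] / [2]
  Insert 1 (step 3): P = [1] / [5] / [6];  Q = [1] / [2] / [3]
  Insert 4 (step 4): P = [1, 4] / [5] / [6];  Q = [1, 4] / [2] / [3]
  Insert 3 (step 5): P = [1, 3] / [4] / [5] / [6];  Q = [1, 4] / [2] / [3] / [5]
  Insert 2 (step 6): P = [1, 2] / [3] / [4] / [5] / [6];  Q = [1, 4] / [2] / [3] / [5] / [6]
Final shape: (2, 1, 1, 1, 1).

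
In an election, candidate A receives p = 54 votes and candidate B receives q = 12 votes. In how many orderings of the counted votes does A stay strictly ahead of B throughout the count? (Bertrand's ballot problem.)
Strict-lead orderings = 3132741488240

Total orderings of the 66 votes with 54 for A: C(66, 54) = 4922879481520. By the Bertrand ballot formula (Cycle Lemma / reflection principle), the number of orderings in which A is strictly ahead of B throughout is (p − q)/(p + q) · C(p + q, p) = (54 − 12)/(54 + 12) · 4922879481520 = 3132741488240.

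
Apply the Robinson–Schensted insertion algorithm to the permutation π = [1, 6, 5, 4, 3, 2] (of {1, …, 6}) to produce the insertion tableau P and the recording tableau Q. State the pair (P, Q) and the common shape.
P = [1, 2] / [3] / [4] / [5] / [6];  Q = [1, 2] / [3] / [4] / [5] / [6];  common shape = (2, 1, 1, 1, 1)

Row-insert the values π_1, π_2, … into P one at a time, bumping the leftmost entry strictly greater than the inserted value down to the next row. The recording tableau Q records, in position (i, j), the step at which that cell was added to P.
  Insert 1 (step 1): P = [1];  Q = [1]
  Insert 6 (step 2): P = [1, 6];  Q = [1, 2]
  Insert 5 (step 3): P = [1, 5] / [6];  Q = [1, 2] / [3]
  Insert 4 (step 4): P = [1, 4] / [5] / [6];  Q = [1, 2] / [3] / [4]
  Insert 3 (step 5): P = [1, 3] / [4] / [5] / [6];  Q = [1, 2] / [3] / [4] / [5]
  Insert 2 (step 6): P = [1, 2] / [3] / [4] / [5] / [6];  Q = [1, 2] / [3] / [4] / [5] / [6]
Final shape: (2, 1, 1, 1, 1).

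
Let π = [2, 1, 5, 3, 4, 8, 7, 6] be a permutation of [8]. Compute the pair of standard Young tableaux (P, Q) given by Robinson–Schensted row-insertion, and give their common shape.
P = [1, 3, 4, 6] / [2, 5, 7] / [8];  Q = [1, 3, 5, 6] / [2, 4, 7] / [8];  common shape = (4, 3, 1)

Row-insert the values π_1, π_2, … into P one at a time, bumping the leftmost entry strictly greater than the inserted value down to the next row. The recording tableau Q records, in position (i, j), the step at which that cell was added to P.
  Insert 2 (step 1): P = [2];  Q = [1]
  Insert 1 (step 2): P = [1] / [2];  Q = [1] / [2]
  Insert 5 (step 3): P = [1, 5] / [2];  Q = [1, 3] / [2]
  Insert 3 (step 4): P = [1, 3] / [2, 5];  Q = [1, 3] / [2, 4]
  Insert 4 (step 5): P = [1, 3, 4] / [2, 5];  Q = [1, 3, 5] / [2, 4]
  Insert 8 (step 6): P = [1, 3, 4, 8] / [2, 5];  Q = [1, 3, 5, 6] / [2, 4]
  Insert 7 (step 7): P = [1, 3, 4, 7] / [2, 5, 8];  Q = [1, 3, 5, 6] / [2, 4, 7]
  Insert 6 (step 8): P = [1, 3, 4, 6] / [2, 5, 7] / [8];  Q = [1, 3, 5, 6] / [2, 4, 7] / [8]
Final shape: (4, 3, 1).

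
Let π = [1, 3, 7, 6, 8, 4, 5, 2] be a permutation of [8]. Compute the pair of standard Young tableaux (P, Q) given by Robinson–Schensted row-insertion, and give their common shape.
P = [1, 2, 4, 5] / [3, 8] / [6] / [7];  Q = [1, 2, 3, 5] / [4, 7] / [6] / [8];  common shape = (4, 2, 1, 1)

Row-insert the values π_1, π_2, … into P one at a time, bumping the leftmost entry strictly greater than the inserted value down to the next row. The recording tableau Q records, in position (i, j), the step at which that cell was added to P.
  Insert 1 (step 1): P = [1];  Q = [1]
  Insert 3 (step 2): P = [1, 3];  Q = [1, 2]
  Insert 7 (step 3): P = [1, 3, 7];  Q = [1, 2, 3]
  Insert 6 (step 4): P = [1, 3, 6] / [7];  Q = [1, 2, 3] / [4]
  Insert 8 (step 5): P = [1, 3, 6, 8] / [7];  Q = [1, 2, 3, 5] / [4]
  Insert 4 (step 6): P = [1, 3, 4, 8] / [6] / [7];  Q = [1, 2, 3, 5] / [4] / [6]
  Insert 5 (step 7): P = [1, 3, 4, 5] / [6, 8] / [7];  Q = [1, 2, 3, 5] / [4, 7] / [6]
  Insert 2 (step 8): P = [1, 2, 4, 5] / [3, 8] / [6] / [7];  Q = [1, 2, 3, 5] / [4, 7] / [6] / [8]
Final shape: (4, 2, 1, 1).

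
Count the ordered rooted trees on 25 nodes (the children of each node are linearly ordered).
C_24 = 1289904147324

These ordered rooted trees are counted by the Catalan number C_n = (1/(n + 1)) · C(2n, n). For n = 24: C_24 = (1/25) · C(48, 24) = 32247603683100/25 = 1289904147324.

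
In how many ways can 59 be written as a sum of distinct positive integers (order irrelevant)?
q(59) = 9792

A partition into distinct parts is a strictly decreasing sequence summing to n. The recurrence d(n, m) = d(n, m−1) + d(n−m, m−1) (use part m at most once) with q(n) = d(n, n) gives q(59) = 9792. (Euler's theorem: # distinct-part partitions = # odd-part partitions.)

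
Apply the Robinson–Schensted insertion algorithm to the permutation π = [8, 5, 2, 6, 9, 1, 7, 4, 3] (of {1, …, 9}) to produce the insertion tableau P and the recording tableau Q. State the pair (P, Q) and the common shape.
P = [1, 3, 7] / [2, 4] / [5, 6] / [8, 9];  Q = [1, 4, 5] / [2, 7] / [3, 8] / [6, 9];  common shape = (3, 2, 2, 2)

Row-insert the values π_1, π_2, … into P one at a time, bumping the leftmost entry strictly greater than the inserted value down to the next row. The recording tableau Q records, in position (i, j), the step at which that cell was added to P.
  Insert 8 (step 1): P = [8];  Q = [1]
  Insert 5 (step 2): P = [5] / [8];  Q = [1] / [2]
  Insert 2 (step 3): P = [2] / [5] / [8];  Q = [1] / [2] / [3]
  Insert 6 (step 4): P = [2, 6] / [5] / [8];  Q = [1, 4] / [2] / [3]
  Insert 9 (step 5): P = [2, 6, 9] / [5] / [8];  Q = [1, 4, 5] / [2] / [3]
  Insert 1 (step 6): P = [1, 6, 9] / [2] / [5] / [8];  Q = [1, 4, 5] / [2] / [3] / [6]
  Insert 7 (step 7): P = [1, 6, 7] / [2, 9] / [5] / [8];  Q = [1, 4, 5] / [2, 7] / [3] / [6]
  Insert 4 (step 8): P = [1, 4, 7] / [2, 6] / [5, 9] / [8];  Q = [1, 4, 5] / [2, 7] / [3, 8] / [6]
  Insert 3 (step 9): P = [1, 3, 7] / [2, 4] / [5, 6] / [8, 9];  Q = [1, 4, 5] / [2, 7] / [3, 8] / [6, 9]
Final shape: (3, 2, 2, 2).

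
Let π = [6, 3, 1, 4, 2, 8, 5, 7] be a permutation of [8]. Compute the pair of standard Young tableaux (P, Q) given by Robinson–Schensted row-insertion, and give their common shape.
P = [1, 2, 5, 7] / [3, 4, 8] / [6];  Q = [1, 4, 6, 8] / [2, 5, 7] / [3];  common shape = (4, 3, 1)

Row-insert the values π_1, π_2, … into P one at a time, bumping the leftmost entry strictly greater than the inserted value down to the next row. The recording tableau Q records, in position (i, j), the step at which that cell was added to P.
  Insert 6 (step 1): P = [6];  Q = [1]
  Insert 3 (step 2): P = [3] / [6];  Q = [1] / [2]
  Insert 1 (step 3): P = [1] / [3] / [6];  Q = [1] / [2] / [3]
  Insert 4 (step 4): P = [1, 4] / [3] / [6];  Q = [1, 4] / [2] / [3]
  Insert 2 (step 5): P = [1, 2] / [3, 4] / [6];  Q = [1, 4] / [2, 5] / [3]
  Insert 8 (step 6): P = [1, 2, 8] / [3, 4] / [6];  Q = [1, 4, 6] / [2, 5] / [3]
  Insert 5 (step 7): P = [1, 2, 5] / [3, 4, 8] / [6];  Q = [1, 4, 6] / [2, 5, 7] / [3]
  Insert 7 (step 8): P = [1, 2, 5, 7] / [3, 4, 8] / [6];  Q = [1, 4, 6, 8] / [2, 5, 7] / [3]
Final shape: (4, 3, 1).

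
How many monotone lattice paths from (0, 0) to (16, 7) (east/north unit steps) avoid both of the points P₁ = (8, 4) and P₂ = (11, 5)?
Number of paths = 113334

Inclusion–exclusion. Total paths: C(23, 16) = 245157. Through P₁: C(12, 8)·C(11, 8) = 81675. Through P₂: C(16, 11)·C(7, 5) = 91728. Since P₁ is strictly southwest of P₂, a monotone path through both must visit P₁ then P₂; paths through both = C(12, 8)·C(4, 3)·C(7, 5) = 41580. Avoid both = 245157 − 81675 − 91728 + 41580 = 113334.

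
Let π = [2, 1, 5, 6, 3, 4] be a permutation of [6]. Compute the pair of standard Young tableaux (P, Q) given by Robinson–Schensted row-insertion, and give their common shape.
P = [1, 3, 4] / [2, 5, 6];  Q = [1, 3, 4] / [2, 5, 6];  common shape = (3, 3)

Row-insert the values π_1, π_2, … into P one at a time, bumping the leftmost entry strictly greater than the inserted value down to the next row. The recording tableau Q records, in position (i, j), the step at which that cell was added to P.
  Insert 2 (step 1): P = [2];  Q = [1]
  Insert 1 (step 2): P = [1] / [2];  Q = [1] / [2]
  Insert 5 (step 3): P = [1, 5] / [2];  Q = [1, 3] / [2]
  Insert 6 (step 4): P = [1, 5, 6] / [2];  Q = [1, 3, 4] / [2]
  Insert 3 (step 5): P = [1, 3, 6] / [2, 5];  Q = [1, 3, 4] / [2, 5]
  Insert 4 (step 6): P = [1, 3, 4] / [2, 5, 6];  Q = [1, 3, 4] / [2, 5, 6]
Final shape: (3, 3).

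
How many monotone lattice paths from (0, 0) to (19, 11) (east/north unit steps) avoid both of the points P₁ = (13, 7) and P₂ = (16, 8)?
Number of paths = 29840280

Inclusion–exclusion. Total paths: C(30, 19) = 54627300. Through P₁: C(20, 13)·C(10, 6) = 16279200. Through P₂: C(24, 16)·C(6, 3) = 14709420. Since P₁ is strictly southwest of P₂, a monotone path through both must visit P₁ then P₂; paths through both = C(20, 13)·C(4, 3)·C(6, 3) = 6201600. Avoid both = 54627300 − 16279200 − 14709420 + 6201600 = 29840280.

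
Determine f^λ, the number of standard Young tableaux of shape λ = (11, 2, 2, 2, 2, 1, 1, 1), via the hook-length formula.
# SYT of shape (11, 2, 2, 2, 2, 1, 1, 1) = 50807900

Hook-length formula: f^λ = n! / Π hook(c), product over all cells c of the Young diagram. For λ = (11, 2, 2, 2, 2, 1, 1, 1), n = 22 boxes. Hook lengths by row (left-to-right, top-to-bottom): [18, 14, 9, 8, 7, 6, 5, 4, 3, 2, 1]; [8, 4]; [7, 3]; [6, 2]; [5, 1]; [3]; [2]; [1]. Product of hooks = 22122558259200. So f^λ = 22! / 22122558259200 = 1124000727777607680000 / 22122558259200 = 50807900.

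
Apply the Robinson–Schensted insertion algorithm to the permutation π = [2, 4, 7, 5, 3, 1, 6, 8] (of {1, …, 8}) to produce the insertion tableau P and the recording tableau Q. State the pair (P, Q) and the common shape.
P = [1, 3, 5, 6, 8] / [2] / [4] / [7];  Q = [1, 2, 3, 7, 8] / [4] / [5] / [6];  common shape = (5, 1, 1, 1)

Row-insert the values π_1, π_2, … into P one at a time, bumping the leftmost entry strictly greater than the inserted value down to the next row. The recording tableau Q records, in position (i, j), the step at which that cell was added to P.
  Insert 2 (step 1): P = [2];  Q = [1]
  Insert 4 (step 2): P = [2, 4];  Q = [1, 2]
  Insert 7 (step 3): P = [2, 4, 7];  Q = [1, 2, 3]
  Insert 5 (step 4): P = [2, 4, 5] / [7];  Q = [1, 2, 3] / [4]
  Insert 3 (step 5): P = [2, 3, 5] / [4] / [7];  Q = [1, 2, 3] / [4] / [5]
  Insert 1 (step 6): P = [1, 3, 5] / [2] / [4] / [7];  Q = [1, 2, 3] / [4] / [5] / [6]
  Insert 6 (step 7): P = [1, 3, 5, 6] / [2] / [4] / [7];  Q = [1, 2, 3, 7] / [4] / [5] / [6]
  Insert 8 (step 8): P = [1, 3, 5, 6, 8] / [2] / [4] / [7];  Q = [1, 2, 3, 7, 8] / [4] / [5] / [6]
Final shape: (5, 1, 1, 1).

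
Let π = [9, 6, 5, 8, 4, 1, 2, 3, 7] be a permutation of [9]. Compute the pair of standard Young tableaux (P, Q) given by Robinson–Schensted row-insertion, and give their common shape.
P = [1, 2, 3, 7] / [4, 8] / [5] / [6] / [9];  Q = [1, 4, 8, 9] / [2, 7] / [3] / [5] / [6];  common shape = (4, 2, 1, 1, 1)

Row-insert the values π_1, π_2, … into P one at a time, bumping the leftmost entry strictly greater than the inserted value down to the next row. The recording tableau Q records, in position (i, j), the step at which that cell was added to P.
  Insert 9 (step 1): P = [9];  Q = [1]
  Insert 6 (step 2): P = [6] / [9];  Q = [1] / [2]
  Insert 5 (step 3): P = [5] / [6] / [9];  Q = [1] / [2] / [3]
  Insert 8 (step 4): P = [5, 8] / [6] / [9];  Q = [1, 4] / [2] / [3]
  Insert 4 (step 5): P = [4, 8] / [5] / [6] / [9];  Q = [1, 4] / [2] / [3] / [5]
  Insert 1 (step 6): P = [1, 8] / [4] / [5] / [6] / [9];  Q = [1, 4] / [2] / [3] / [5] / [6]
  Insert 2 (step 7): P = [1, 2] / [4, 8] / [5] / [6] / [9];  Q = [1, 4] / [2, 7] / [3] / [5] / [6]
  Insert 3 (step 8): P = [1, 2, 3] / [4, 8] / [5] / [6] / [9];  Q = [1, 4, 8] / [2, 7] / [3] / [5] / [6]
  Insert 7 (step 9): P = [1, 2, 3, 7] / [4, 8] / [5] / [6] / [9];  Q = [1, 4, 8, 9] / [2, 7] / [3] / [5] / [6]
Final shape: (4, 2, 1, 1, 1).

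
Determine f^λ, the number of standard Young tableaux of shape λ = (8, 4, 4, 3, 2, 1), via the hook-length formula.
# SYT of shape (8, 4, 4, 3, 2, 1) = 2865139200

Hook-length formula: f^λ = n! / Π hook(c), product over all cells c of the Young diagram. For λ = (8, 4, 4, 3, 2, 1), n = 22 boxes. Hook lengths by row (left-to-right, top-to-bottom): [13, 11, 9, 7, 4, 3, 2, 1]; [8, 6, 4, 2]; [7, 5, 3, 1]; [5, 3, 1]; [3, 1]; [1]. Product of hooks = 392302310400. So f^λ = 22! / 392302310400 = 1124000727777607680000 / 392302310400 = 2865139200.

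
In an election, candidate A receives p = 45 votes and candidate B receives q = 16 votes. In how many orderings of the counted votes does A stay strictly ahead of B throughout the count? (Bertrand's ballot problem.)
Strict-lead orderings = 96414286661805

Total orderings of the 61 votes with 45 for A: C(61, 45) = 202802465047245. By the Bertrand ballot formula (Cycle Lemma / reflection principle), the number of orderings in which A is strictly ahead of B throughout is (p − q)/(p + q) · C(p + q, p) = (45 − 16)/(45 + 16) · 202802465047245 = 96414286661805.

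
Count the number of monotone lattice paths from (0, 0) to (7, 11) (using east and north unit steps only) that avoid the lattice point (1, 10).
Number of paths = 31747

Total paths from (0, 0) to (7, 11): C(18, 7) = 31824. Paths through (1, 10): (paths (0, 0) → (1, 10)) × (paths (1, 10) → (7, 11)) = C(11, 1) · C(7, 6) = 11 · 7 = 77. Avoidance count = 31824 − 77 = 31747.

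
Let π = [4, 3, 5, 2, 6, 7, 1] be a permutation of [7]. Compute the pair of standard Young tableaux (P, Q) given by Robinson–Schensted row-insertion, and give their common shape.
P = [1, 5, 6, 7] / [2] / [3] / [4];  Q = [1, 3, 5, 6] / [2] / [4] / [7];  common shape = (4, 1, 1, 1)

Row-insert the values π_1, π_2, … into P one at a time, bumping the leftmost entry strictly greater than the inserted value down to the next row. The recording tableau Q records, in position (i, j), the step at which that cell was added to P.
  Insert 4 (step 1): P = [4];  Q = [1]
  Insert 3 (step 2): P = [3] / [4];  Q = [1] / [2]
  Insert 5 (step 3): P = [3, 5] / [4];  Q = [1, 3] / [2]
  Insert 2 (step 4): P = [2, 5] / [3] / [4];  Q = [1, 3] / [2] / [4]
  Insert 6 (step 5): P = [2, 5, 6] / [3] / [4];  Q = [1, 3, 5] / [2] / [4]
  Insert 7 (step 6): P = [2, 5, 6, 7] / [3] / [4];  Q = [1, 3, 5, 6] / [2] / [4]
  Insert 1 (step 7): P = [1, 5, 6, 7] / [2] / [3] / [4];  Q = [1, 3, 5, 6] / [2] / [4] / [7]
Final shape: (4, 1, 1, 1).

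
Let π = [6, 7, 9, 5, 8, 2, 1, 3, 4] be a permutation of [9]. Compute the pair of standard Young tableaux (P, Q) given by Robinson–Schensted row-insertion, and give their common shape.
P = [1, 3, 4] / [2, 7, 8] / [5, 9] / [6];  Q = [1, 2, 3] / [4, 5, 9] / [6, 8] / [7];  common shape = (3, 3, 2, 1)

Row-insert the values π_1, π_2, … into P one at a time, bumping the leftmost entry strictly greater than the inserted value down to the next row. The recording tableau Q records, in position (i, j), the step at which that cell was added to P.
  Insert 6 (step 1): P = [6];  Q = [1]
  Insert 7 (step 2): P = [6, 7];  Q = [1, 2]
  Insert 9 (step 3): P = [6, 7, 9];  Q = [1, 2, 3]
  Insert 5 (step 4): P = [5, 7, 9] / [6];  Q = [1, 2, 3] / [4]
  Insert 8 (step 5): P = [5, 7, 8] / [6, 9];  Q = [1, 2, 3] / [4, 5]
  Insert 2 (step 6): P = [2, 7, 8] / [5, 9] / [6];  Q = [1, 2, 3] / [4, 5] / [6]
  Insert 1 (step 7): P = [1, 7, 8] / [2, 9] / [5] / [6];  Q = [1, 2, 3] / [4, 5] / [6] / [7]
  Insert 3 (step 8): P = [1, 3, 8] / [2, 7] / [5, 9] / [6];  Q = [1, 2, 3] / [4, 5] / [6, 8] / [7]
  Insert 4 (step 9): P = [1, 3, 4] / [2, 7, 8] / [5, 9] / [6];  Q = [1, 2, 3] / [4, 5, 9] / [6, 8] / [7]
Final shape: (3, 3, 2, 1).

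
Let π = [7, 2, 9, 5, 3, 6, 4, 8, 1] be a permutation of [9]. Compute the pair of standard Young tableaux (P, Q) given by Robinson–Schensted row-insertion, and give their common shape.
P = [1, 3, 4, 8] / [2, 6] / [5, 9] / [7];  Q = [1, 3, 6, 8] / [2, 4] / [5, 7] / [9];  common shape = (4, 2, 2, 1)

Row-insert the values π_1, π_2, … into P one at a time, bumping the leftmost entry strictly greater than the inserted value down to the next row. The recording tableau Q records, in position (i, j), the step at which that cell was added to P.
  Insert 7 (step 1): P = [7];  Q = [1]
  Insert 2 (step 2): P = [2] / [7];  Q = [1] / [2]
  Insert 9 (step 3): P = [2, 9] / [7];  Q = [1, 3] / [2]
  Insert 5 (step 4): P = [2, 5] / [7, 9];  Q = [1, 3] / [2, 4]
  Insert 3 (step 5): P = [2, 3] / [5, 9] / [7];  Q = [1, 3] / [2, 4] / [5]
  Insert 6 (step 6): P = [2, 3, 6] / [5, 9] / [7];  Q = [1, 3, 6] / [2, 4] / [5]
  Insert 4 (step 7): P = [2, 3, 4] / [5, 6] / [7, 9];  Q = [1, 3, 6] / [2, 4] / [5, 7]
  Insert 8 (step 8): P = [2, 3, 4, 8] / [5, 6] / [7, 9];  Q = [1, 3, 6, 8] / [2, 4] / [5, 7]
  Insert 1 (step 9): P = [1, 3, 4, 8] / [2, 6] / [5, 9] / [7];  Q = [1, 3, 6, 8] / [2, 4] / [5, 7] / [9]
Final shape: (4, 2, 2, 1).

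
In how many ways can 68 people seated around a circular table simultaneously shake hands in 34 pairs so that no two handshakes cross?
C_34 = 812944042149730764

These noncrossing handshakes are counted by the Catalan number C_n = (1/(n + 1)) · C(2n, n). For n = 34: C_34 = (1/35) · C(68, 34) = 28453041475240576740/35 = 812944042149730764.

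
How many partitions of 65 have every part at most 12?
p(65, parts ≤ 12) = 603666

Use the recurrence p(n, m) = p(n, m−1) + p(n−m, m): either the largest part is < m (count p(n, m−1)) or the largest part is exactly m (remove one copy of m, count p(n−m, m)). With p(0, ·) = 1 this gives p(65, parts ≤ 12) = 603666. (By conjugating Young diagrams, this also counts partitions of 65 into at most 12 parts.)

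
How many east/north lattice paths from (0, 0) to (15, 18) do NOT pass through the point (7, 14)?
Number of paths = 979599720

Total paths from (0, 0) to (15, 18): C(33, 15) = 1037158320. Paths through (7, 14): (paths (0, 0) → (7, 14)) × (paths (7, 14) → (15, 18)) = C(21, 7) · C(12, 8) = 116280 · 495 = 57558600. Avoidance count = 1037158320 − 57558600 = 979599720.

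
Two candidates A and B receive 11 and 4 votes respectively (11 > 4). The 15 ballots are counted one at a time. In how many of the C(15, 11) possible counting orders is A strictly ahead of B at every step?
Strict-lead orderings = 637

Total orderings of the 15 votes with 11 for A: C(15, 11) = 1365. By the Bertrand ballot formula (Cycle Lemma / reflection principle), the number of orderings in which A is strictly ahead of B throughout is (p − q)/(p + q) · C(p + q, p) = (11 − 4)/(11 + 4) · 1365 = 637.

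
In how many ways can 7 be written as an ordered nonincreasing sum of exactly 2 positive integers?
p(7, 2 parts) = 3

Partitions of n into exactly k parts ↔ partitions of n − k into at most k parts (subtract 1 from each part). For n = 7, k = 2, the partitions are: 6+1, 5+2, 4+3. Count = 3.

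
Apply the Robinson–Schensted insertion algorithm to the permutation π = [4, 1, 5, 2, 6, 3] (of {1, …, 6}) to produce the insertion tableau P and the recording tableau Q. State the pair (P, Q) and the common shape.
P = [1, 2, 3] / [4, 5, 6];  Q = [1, 3, 5] / [2, 4, 6];  common shape = (3, 3)

Row-insert the values π_1, π_2, … into P one at a time, bumping the leftmost entry strictly greater than the inserted value down to the next row. The recording tableau Q records, in position (i, j), the step at which that cell was added to P.
  Insert 4 (step 1): P = [4];  Q = [1]
  Insert 1 (step 2): P = [1] / [4];  Q = [1] / [2]
  Insert 5 (step 3): P = [1, 5] / [4];  Q = [1, 3] / [2]
  Insert 2 (step 4): P = [1, 2] / [4, 5];  Q = [1, 3] / [2, 4]
  Insert 6 (step 5): P = [1, 2, 6] / [4, 5];  Q = [1, 3, 5] / [2, 4]
  Insert 3 (step 6): P = [1, 2, 3] / [4, 5, 6];  Q = [1, 3, 5] / [2, 4, 6]
Final shape: (3, 3).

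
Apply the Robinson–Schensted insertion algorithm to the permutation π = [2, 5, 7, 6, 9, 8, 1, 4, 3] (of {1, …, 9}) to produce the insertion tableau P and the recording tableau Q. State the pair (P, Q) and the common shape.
P = [1, 3, 6, 8] / [2, 4] / [5, 9] / [7];  Q = [1, 2, 3, 5] / [4, 6] / [7, 8] / [9];  common shape = (4, 2, 2, 1)

Row-insert the values π_1, π_2, … into P one at a time, bumping the leftmost entry strictly greater than the inserted value down to the next row. The recording tableau Q records, in position (i, j), the step at which that cell was added to P.
  Insert 2 (step 1): P = [2];  Q = [1]
  Insert 5 (step 2): P = [2, 5];  Q = [1, 2]
  Insert 7 (step 3): P = [2, 5, 7];  Q = [1, 2, 3]
  Insert 6 (step 4): P = [2, 5, 6] / [7];  Q = [1, 2, 3] / [4]
  Insert 9 (step 5): P = [2, 5, 6, 9] / [7];  Q = [1, 2, 3, 5] / [4]
  Insert 8 (step 6): P = [2, 5, 6, 8] / [7, 9];  Q = [1, 2, 3, 5] / [4, 6]
  Insert 1 (step 7): P = [1, 5, 6, 8] / [2, 9] / [7];  Q = [1, 2, 3, 5] / [4, 6] / [7]
  Insert 4 (step 8): P = [1, 4, 6, 8] / [2, 5] / [7, 9];  Q = [1, 2, 3, 5] / [4, 6] / [7, 8]
  Insert 3 (step 9): P = [1, 3, 6, 8] / [2, 4] / [5, 9] / [7];  Q = [1, 2, 3, 5] / [4, 6] / [7, 8] / [9]
Final shape: (4, 2, 2, 1).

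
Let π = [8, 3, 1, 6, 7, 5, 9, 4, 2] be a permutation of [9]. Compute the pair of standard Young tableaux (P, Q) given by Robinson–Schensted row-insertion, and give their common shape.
P = [1, 2, 7, 9] / [3, 4] / [5] / [6] / [8];  Q = [1, 4, 5, 7] / [2, 6] / [3] / [8] / [9];  common shape = (4, 2, 1, 1, 1)

Row-insert the values π_1, π_2, … into P one at a time, bumping the leftmost entry strictly greater than the inserted value down to the next row. The recording tableau Q records, in position (i, j), the step at which that cell was added to P.
  Insert 8 (step 1): P = [8];  Q = [1]
  Insert 3 (step 2): P = [3] / [8];  Q = [1] / [2]
  Insert 1 (step 3): P = [1] / [3] / [8];  Q = [1] / [2] / [3]
  Insert 6 (step 4): P = [1, 6] / [3] / [8];  Q = [1, 4] / [2] / [3]
  Insert 7 (step 5): P = [1, 6, 7] / [3] / [8];  Q = [1, 4, 5] / [2] / [3]
  Insert 5 (step 6): P = [1, 5, 7] / [3, 6] / [8];  Q = [1, 4, 5] / [2, 6] / [3]
  Insert 9 (step 7): P = [1, 5, 7, 9] / [3, 6] / [8];  Q = [1, 4, 5, 7] / [2, 6] / [3]
  Insert 4 (step 8): P = [1, 4, 7, 9] / [3, 5] / [6] / [8];  Q = [1, 4, 5, 7] / [2, 6] / [3] / [8]
  Insert 2 (step 9): P = [1, 2, 7, 9] / [3, 4] / [5] / [6] / [8];  Q = [1, 4, 5, 7] / [2, 6] / [3] / [8] / [9]
Final shape: (4, 2, 1, 1, 1).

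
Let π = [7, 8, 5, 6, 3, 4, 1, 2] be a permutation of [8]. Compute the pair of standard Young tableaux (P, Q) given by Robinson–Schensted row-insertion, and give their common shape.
P = [1, 2] / [3, 4] / [5, 6] / [7, 8];  Q = [1, 2] / [3, 4] / [5, 6] / [7, 8];  common shape = (2, 2, 2, 2)

Row-insert the values π_1, π_2, … into P one at a time, bumping the leftmost entry strictly greater than the inserted value down to the next row. The recording tableau Q records, in position (i, j), the step at which that cell was added to P.
  Insert 7 (step 1): P = [7];  Q = [1]
  Insert 8 (step 2): P = [7, 8];  Q = [1, 2]
  Insert 5 (step 3): P = [5, 8] / [7];  Q = [1, 2] / [3]
  Insert 6 (step 4): P = [5, 6] / [7, 8];  Q = [1, 2] / [3, 4]
  Insert 3 (step 5): P = [3, 6] / [5, 8] / [7];  Q = [1, 2] / [3, 4] / [5]
  Insert 4 (step 6): P = [3, 4] / [5, 6] / [7, 8];  Q = [1, 2] / [3, 4] / [5, 6]
  Insert 1 (step 7): P = [1, 4] / [3, 6] / [5, 8] / [7];  Q = [1, 2] / [3, 4] / [5, 6] / [7]
  Insert 2 (step 8): P = [1, 2] / [3, 4] / [5, 6] / [7, 8];  Q = [1, 2] / [3, 4] / [5, 6] / [7, 8]
Final shape: (2, 2, 2, 2).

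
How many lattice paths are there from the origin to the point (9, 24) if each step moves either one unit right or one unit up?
Number of paths = 38567100

A monotone lattice path from (0, 0) to (9, 24) consists of 9 east steps and 24 north steps in some order, so it is determined by which 9 of the 33 steps are east. The count is C(33, 9) = 38567100.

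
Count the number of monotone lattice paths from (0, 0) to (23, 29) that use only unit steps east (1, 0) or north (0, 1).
Number of paths = 352870329957600

A monotone lattice path from (0, 0) to (23, 29) consists of 23 east steps and 29 north steps in some order, so it is determined by which 23 of the 52 steps are east. The count is C(52, 23) = 352870329957600.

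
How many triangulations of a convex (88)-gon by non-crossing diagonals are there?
C_86 = 4180080073556524734514695828170907458428751314320

These polygon triangulations are counted by the Catalan number C_n = (1/(n + 1)) · C(2n, n). For n = 86: C_86 = (1/87) · C(172, 86) = 363666966399417651902778537050868948883301364345840/87 = 4180080073556524734514695828170907458428751314320.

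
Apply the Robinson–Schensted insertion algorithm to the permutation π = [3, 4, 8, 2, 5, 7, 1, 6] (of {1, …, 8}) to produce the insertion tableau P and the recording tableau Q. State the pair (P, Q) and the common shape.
P = [1, 4, 5, 6] / [2, 7] / [3, 8];  Q = [1, 2, 3, 6] / [4, 5] / [7, 8];  common shape = (4, 2, 2)

Row-insert the values π_1, π_2, … into P one at a time, bumping the leftmost entry strictly greater than the inserted value down to the next row. The recording tableau Q records, in position (i, j), the step at which that cell was added to P.
  Insert 3 (step 1): P = [3];  Q = [1]
  Insert 4 (step 2): P = [3, 4];  Q = [1, 2]
  Insert 8 (step 3): P = [3, 4, 8];  Q = [1, 2, 3]
  Insert 2 (step 4): P = [2, 4, 8] / [3];  Q = [1, 2, 3] / [4]
  Insert 5 (step 5): P = [2, 4, 5] / [3, 8];  Q = [1, 2, 3] / [4, 5]
  Insert 7 (step 6): P = [2, 4, 5, 7] / [3, 8];  Q = [1, 2, 3, 6] / [4, 5]
  Insert 1 (step 7): P = [1, 4, 5, 7] / [2, 8] / [3];  Q = [1, 2, 3, 6] / [4, 5] / [7]
  Insert 6 (step 8): P = [1, 4, 5, 6] / [2, 7] / [3, 8];  Q = [1, 2, 3, 6] / [4, 5] / [7, 8]
Final shape: (4, 2, 2).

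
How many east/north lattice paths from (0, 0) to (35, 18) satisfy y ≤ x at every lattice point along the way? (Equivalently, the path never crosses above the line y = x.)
Number of paths = 32308782859535

By the reflection principle (André's argument), the number of monotone paths to (35, 18) with n ≤ m that never go above y = x is C(53, 35) − C(53, 36) = 64617565719070 − 32308782859535 = 32308782859535.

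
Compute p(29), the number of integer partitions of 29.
p(29) = 4565

Compute p(n) via the recurrence p(n, m) = p(n, m−1) + p(n−m, m), where p(n, m) counts partitions of n with all parts ≤ m and p(n) = p(n, n). The base cases are p(0, m) = 1 and p(n, 0) = 0 for n > 0. Filling the table yields p(29) = 4565. (Euler's pentagonal recurrence is an alternative.)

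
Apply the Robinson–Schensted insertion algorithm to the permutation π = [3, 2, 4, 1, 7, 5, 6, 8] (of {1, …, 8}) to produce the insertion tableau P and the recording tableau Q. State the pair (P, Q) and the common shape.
P = [1, 4, 5, 6, 8] / [2, 7] / [3];  Q = [1, 3, 5, 7, 8] / [2, 6] / [4];  common shape = (5, 2, 1)

Row-insert the values π_1, π_2, … into P one at a time, bumping the leftmost entry strictly greater than the inserted value down to the next row. The recording tableau Q records, in position (i, j), the step at which that cell was added to P.
  Insert 3 (step 1): P = [3];  Q = [1]
  Insert 2 (step 2): P = [2] / [3];  Q = [1] / [2]
  Insert 4 (step 3): P = [2, 4] / [3];  Q = [1, 3] / [2]
  Insert 1 (step 4): P = [1, 4] / [2] / [3];  Q = [1, 3] / [2] / [4]
  Insert 7 (step 5): P = [1, 4, 7] / [2] / [3];  Q = [1, 3, 5] / [2] / [4]
  Insert 5 (step 6): P = [1, 4, 5] / [2, 7] / [3];  Q = [1, 3, 5] / [2, 6] / [4]
  Insert 6 (step 7): P = [1, 4, 5, 6] / [2, 7] / [3];  Q = [1, 3, 5, 7] / [2, 6] / [4]
  Insert 8 (step 8): P = [1, 4, 5, 6, 8] / [2, 7] / [3];  Q = [1, 3, 5, 7, 8] / [2, 6] / [4]
Final shape: (5, 2, 1).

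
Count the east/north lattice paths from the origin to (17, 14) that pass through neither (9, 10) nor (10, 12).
Number of paths = 206152983

Inclusion–exclusion. Total paths: C(31, 17) = 265182525. Through P₁: C(19, 9)·C(12, 8) = 45727110. Through P₂: C(22, 10)·C(9, 7) = 23279256. Since P₁ is strictly southwest of P₂, a monotone path through both must visit P₁ then P₂; paths through both = C(19, 9)·C(3, 1)·C(9, 7) = 9976824. Avoid both = 265182525 − 45727110 − 23279256 + 9976824 = 206152983.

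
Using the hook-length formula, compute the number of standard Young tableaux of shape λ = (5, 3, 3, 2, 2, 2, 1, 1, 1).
# SYT of shape (5, 3, 3, 2, 2, 2, 1, 1, 1) = 50935808

Hook-length formula: f^λ = n! / Π hook(c), product over all cells c of the Young diagram. For λ = (5, 3, 3, 2, 2, 2, 1, 1, 1), n = 20 boxes. Hook lengths by row (left-to-right, top-to-bottom): [13, 9, 5, 2, 1]; [10, 6, 2]; [9, 5, 1]; [7, 3]; [6, 2]; [5, 1]; [3]; [2]; [1]. Product of hooks = 47764080000. So f^λ = 20! / 47764080000 = 2432902008176640000 / 47764080000 = 50935808.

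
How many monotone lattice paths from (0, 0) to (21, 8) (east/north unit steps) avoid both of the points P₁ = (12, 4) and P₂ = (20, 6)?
Number of paths = 2545855

Inclusion–exclusion. Total paths: C(29, 21) = 4292145. Through P₁: C(16, 12)·C(13, 9) = 1301300. Through P₂: C(26, 20)·C(3, 1) = 690690. Since P₁ is strictly southwest of P₂, a monotone path through both must visit P₁ then P₂; paths through both = C(16, 12)·C(10, 8)·C(3, 1) = 245700. Avoid both = 4292145 − 1301300 − 690690 + 245700 = 2545855.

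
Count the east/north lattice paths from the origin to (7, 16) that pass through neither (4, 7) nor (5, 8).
Number of paths = 144342

Inclusion–exclusion. Total paths: C(23, 7) = 245157. Through P₁: C(11, 4)·C(12, 3) = 72600. Through P₂: C(13, 5)·C(10, 2) = 57915. Since P₁ is strictly southwest of P₂, a monotone path through both must visit P₁ then P₂; paths through both = C(11, 4)·C(2, 1)·C(10, 2) = 29700. Avoid both = 245157 − 72600 − 57915 + 29700 = 144342.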